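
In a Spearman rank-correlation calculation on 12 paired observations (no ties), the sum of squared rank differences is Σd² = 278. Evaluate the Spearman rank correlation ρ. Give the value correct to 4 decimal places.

ρ = 1 − 6Σd² / [n(n²−1)] = 1 − 6×278 / (12×143)
  = 1 − 1668/1716 = 1 − 0.97203 ≈ 0.0280

0.0280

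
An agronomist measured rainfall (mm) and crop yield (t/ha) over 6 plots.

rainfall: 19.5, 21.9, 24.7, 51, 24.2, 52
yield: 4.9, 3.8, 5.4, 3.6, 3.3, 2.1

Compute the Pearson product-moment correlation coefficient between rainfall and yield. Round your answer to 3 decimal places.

n = 6, Σx = 193.3, Σy = 23.1, Σx² = 7360.59, Σy² = 95.87, Σxy = 684.81
nΣxy − ΣxΣy = 4108.86 − 4465.23 = -356.37
nΣx² − (Σx)² = 44163.54 − 37364.89 = 6798.65; nΣy² − (Σy)² = 575.22 − 533.61 = 41.61
r = -356.37 / √(6798.65 × 41.61) = -356.37 / 531.8758 ≈ -0.670

-0.670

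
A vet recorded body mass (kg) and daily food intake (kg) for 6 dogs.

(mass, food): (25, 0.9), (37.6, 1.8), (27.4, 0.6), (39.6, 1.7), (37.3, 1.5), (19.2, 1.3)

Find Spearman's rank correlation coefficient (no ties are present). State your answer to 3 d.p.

Rank mass: 2, 5, 3, 6, 4, 1
Rank food: 2, 6, 1, 5, 4, 3
d = rank(mass) − rank(food): 0, -1, 2, 1, 0, -2; Σd² = 10
ρ = 1 − 6Σd² / [n(n²−1)] = 1 − 6×10 / (6×35) = 1 − 60/210 ≈ 0.714

0.714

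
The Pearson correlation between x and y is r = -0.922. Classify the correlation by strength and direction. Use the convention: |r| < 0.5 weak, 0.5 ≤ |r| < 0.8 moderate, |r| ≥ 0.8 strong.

r = -0.922 < 0 so the relationship is negative.
|r| = 0.922, which falls in the strong range.

strong negative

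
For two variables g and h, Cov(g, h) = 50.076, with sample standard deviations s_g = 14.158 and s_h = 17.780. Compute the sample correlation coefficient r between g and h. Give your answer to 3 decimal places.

0.199

r = Cov(g,h) / (s_g · s_h) = 50.076 / (14.158 × 17.780)
  = 50.076 / 251.7292 ≈ 0.199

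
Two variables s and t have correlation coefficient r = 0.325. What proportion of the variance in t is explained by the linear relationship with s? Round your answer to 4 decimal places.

r² = (0.325)² = 0.1056

0.1056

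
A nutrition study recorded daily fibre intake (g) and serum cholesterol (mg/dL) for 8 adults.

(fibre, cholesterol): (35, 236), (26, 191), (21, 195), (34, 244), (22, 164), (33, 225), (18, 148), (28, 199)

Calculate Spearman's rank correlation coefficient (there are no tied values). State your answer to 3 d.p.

0.905

Rank fibre: 8, 4, 2, 7, 3, 6, 1, 5
Rank cholesterol: 7, 3, 4, 8, 2, 6, 1, 5
d = rank(fibre) − rank(cholesterol): 1, 1, -2, -1, 1, 0, 0, 0; Σd² = 8
ρ = 1 − 6Σd² / [n(n²−1)] = 1 − 6×8 / (8×63) = 1 − 48/504 ≈ 0.905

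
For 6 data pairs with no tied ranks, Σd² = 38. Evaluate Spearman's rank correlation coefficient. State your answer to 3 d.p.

-0.086

ρ = 1 − 6Σd² / [n(n²−1)] = 1 − 6×38 / (6×35)
  = 1 − 228/210 = 1 − 1.0857 ≈ -0.086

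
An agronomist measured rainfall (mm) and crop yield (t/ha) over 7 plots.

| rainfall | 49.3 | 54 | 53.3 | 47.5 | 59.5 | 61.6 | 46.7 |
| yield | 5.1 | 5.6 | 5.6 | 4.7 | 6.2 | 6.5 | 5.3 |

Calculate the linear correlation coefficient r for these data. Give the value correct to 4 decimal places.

0.9442

n = 7, Σx = 371.9, Σy = 39, Σx² = 19959.33, Σy² = 219.6, Σxy = 2092.37
nΣxy − ΣxΣy = 14646.59 − 14504.1 = 142.49
nΣx² − (Σx)² = 139715.31 − 138309.61 = 1405.7; nΣy² − (Σy)² = 1537.2 − 1521 = 16.2
r = 142.49 / √(1405.7 × 16.2) = 142.49 / 150.9051 ≈ 0.9442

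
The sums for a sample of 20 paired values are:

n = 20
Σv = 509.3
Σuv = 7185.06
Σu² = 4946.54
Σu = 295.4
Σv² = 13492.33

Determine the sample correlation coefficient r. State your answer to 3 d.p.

r = (nΣuv − ΣuΣv) / √[(nΣu² − (Σu)²)(nΣv² − (Σv)²)]
Numerator: 20×7185.06 − 295.4×509.3 = -6746.02
Denominator: √[(98930.8 − 87261.16)(269846.6 − 259386.49)] = √[11669.64 × 10460.11] = 11048.3355
r = -6746.02 / 11048.3355 ≈ -0.611

-0.611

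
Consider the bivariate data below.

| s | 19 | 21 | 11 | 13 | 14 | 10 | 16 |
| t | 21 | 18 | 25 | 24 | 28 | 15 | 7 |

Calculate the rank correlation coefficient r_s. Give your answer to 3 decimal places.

-0.179

Rank s: 6, 7, 2, 3, 4, 1, 5
Rank t: 4, 3, 6, 5, 7, 2, 1
d = rank(s) − rank(t): 2, 4, -4, -2, -3, -1, 4; Σd² = 66
ρ = 1 − 6Σd² / [n(n²−1)] = 1 − 6×66 / (7×48) = 1 − 396/336 ≈ -0.179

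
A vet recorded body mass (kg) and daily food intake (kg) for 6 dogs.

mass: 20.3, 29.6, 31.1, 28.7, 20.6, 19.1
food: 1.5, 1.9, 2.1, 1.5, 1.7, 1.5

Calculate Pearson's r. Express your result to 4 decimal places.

0.6882

n = 6, Σx = 149.4, Σy = 10.2, Σx² = 3868.32, Σy² = 17.66, Σxy = 258.72
nΣxy − ΣxΣy = 1552.32 − 1523.88 = 28.44
nΣx² − (Σx)² = 23209.92 − 22320.36 = 889.56; nΣy² − (Σy)² = 105.96 − 104.04 = 1.92
r = 28.44 / √(889.56 × 1.92) = 28.44 / 41.3274 ≈ 0.6882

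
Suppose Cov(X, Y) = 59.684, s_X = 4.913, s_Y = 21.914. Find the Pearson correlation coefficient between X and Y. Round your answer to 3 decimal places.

0.554

r = Cov(X,Y) / (s_X · s_Y) = 59.684 / (4.913 × 21.914)
  = 59.684 / 107.6635 ≈ 0.554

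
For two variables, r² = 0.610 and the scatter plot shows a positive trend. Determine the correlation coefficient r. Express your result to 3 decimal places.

|r| = √0.610 = 0.781
The association is positive, so r = 0.781.

0.781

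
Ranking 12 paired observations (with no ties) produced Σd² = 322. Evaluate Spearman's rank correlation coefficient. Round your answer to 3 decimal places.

ρ = 1 − 6Σd² / [n(n²−1)] = 1 − 6×322 / (12×143)
  = 1 − 1932/1716 = 1 − 1.1259 ≈ -0.126

-0.126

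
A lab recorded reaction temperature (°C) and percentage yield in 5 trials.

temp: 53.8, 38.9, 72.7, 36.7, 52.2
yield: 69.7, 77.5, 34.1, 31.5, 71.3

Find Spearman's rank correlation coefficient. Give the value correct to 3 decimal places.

0.000

Rank temp: 4, 2, 5, 1, 3
Rank yield: 3, 5, 2, 1, 4
d = rank(temp) − rank(yield): 1, -3, 3, 0, -1; Σd² = 20
ρ = 1 − 6Σd² / [n(n²−1)] = 1 − 6×20 / (5×24) = 1 − 120/120 ≈ 0.000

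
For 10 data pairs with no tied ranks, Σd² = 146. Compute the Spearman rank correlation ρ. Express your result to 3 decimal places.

ρ = 1 − 6Σd² / [n(n²−1)] = 1 − 6×146 / (10×99)
  = 1 − 876/990 = 1 − 0.8848 ≈ 0.115

0.115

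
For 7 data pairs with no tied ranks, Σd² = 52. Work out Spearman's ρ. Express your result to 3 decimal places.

0.071

ρ = 1 − 6Σd² / [n(n²−1)] = 1 − 6×52 / (7×48)
  = 1 − 312/336 = 1 − 0.9286 ≈ 0.071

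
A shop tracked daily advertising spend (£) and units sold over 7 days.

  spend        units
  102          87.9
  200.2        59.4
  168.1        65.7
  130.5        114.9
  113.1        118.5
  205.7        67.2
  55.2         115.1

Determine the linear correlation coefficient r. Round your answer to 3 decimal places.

n = 7, Σx = 974.8, Σy = 628.7, Σx² = 153923.04, Σy² = 60579.37, Σxy = 80475.21
nΣxy − ΣxΣy = 563326.47 − 612856.76 = -49530.29
nΣx² − (Σx)² = 1077461.28 − 950235.04 = 127226.24; nΣy² − (Σy)² = 424055.59 − 395263.69 = 28791.9
r = -49530.29 / √(127226.24 × 28791.9) = -49530.29 / 60523.4267 ≈ -0.818

-0.818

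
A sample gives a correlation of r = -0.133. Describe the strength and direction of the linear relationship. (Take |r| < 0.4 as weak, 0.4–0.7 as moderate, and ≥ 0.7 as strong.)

weak negative

r = -0.133 < 0 so the relationship is negative.
|r| = 0.133, which falls in the weak range.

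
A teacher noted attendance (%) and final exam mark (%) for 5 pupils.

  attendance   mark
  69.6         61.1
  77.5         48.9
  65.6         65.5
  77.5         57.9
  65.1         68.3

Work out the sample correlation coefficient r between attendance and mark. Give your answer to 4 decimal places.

-0.8982

n = 5, Σx = 355.3, Σy = 301.7, Σx² = 25398.03, Σy² = 18431.97, Σxy = 21272.69
nΣxy − ΣxΣy = 106363.45 − 107194.01 = -830.56
nΣx² − (Σx)² = 126990.15 − 126238.09 = 752.06; nΣy² − (Σy)² = 92159.85 − 91022.89 = 1136.96
r = -830.56 / √(752.06 × 1136.96) = -830.56 / 924.6957 ≈ -0.8982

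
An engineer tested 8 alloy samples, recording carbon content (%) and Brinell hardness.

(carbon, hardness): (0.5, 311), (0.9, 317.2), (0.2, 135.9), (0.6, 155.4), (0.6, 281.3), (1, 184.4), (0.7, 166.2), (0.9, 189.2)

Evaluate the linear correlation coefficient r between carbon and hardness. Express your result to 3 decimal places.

n = 8, Σx = 5.4, Σy = 1740.6, Σx² = 4.12, Σy² = 416506.94, Σxy = 1201.2
nΣxy − ΣxΣy = 9609.6 − 9399.24 = 210.36
nΣx² − (Σx)² = 32.96 − 29.16 = 3.8; nΣy² − (Σy)² = 3332055.52 − 3029688.36 = 302367.16
r = 210.36 / √(3.8 × 302367.16) = 210.36 / 1071.9119 ≈ 0.196

0.196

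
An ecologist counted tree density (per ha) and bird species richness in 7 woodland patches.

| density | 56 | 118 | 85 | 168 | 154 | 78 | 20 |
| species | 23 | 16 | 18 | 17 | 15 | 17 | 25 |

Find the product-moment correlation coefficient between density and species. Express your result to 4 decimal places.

n = 7, Σx = 679, Σy = 131, Σx² = 82709, Σy² = 2537, Σxy = 11698
nΣxy − ΣxΣy = 81886 − 88949 = -7063
nΣx² − (Σx)² = 578963 − 461041 = 117922; nΣy² − (Σy)² = 17759 − 17161 = 598
r = -7063 / √(117922 × 598) = -7063 / 8397.4613 ≈ -0.8411

-0.8411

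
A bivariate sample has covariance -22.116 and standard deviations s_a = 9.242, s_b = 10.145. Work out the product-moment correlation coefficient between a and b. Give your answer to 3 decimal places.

r = Cov(a,b) / (s_a · s_b) = -22.116 / (9.242 × 10.145)
  = -22.116 / 93.7601 ≈ -0.236

-0.236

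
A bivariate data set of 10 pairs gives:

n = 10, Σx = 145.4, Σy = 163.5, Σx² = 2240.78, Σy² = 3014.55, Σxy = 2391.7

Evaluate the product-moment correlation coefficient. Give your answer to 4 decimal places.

r = (nΣxy − ΣxΣy) / √[(nΣx² − (Σx)²)(nΣy² − (Σy)²)]
Numerator: 10×2391.7 − 145.4×163.5 = 144.1
Denominator: √[(22407.8 − 21141.16)(30145.5 − 26732.25)] = √[1266.64 × 3413.25] = 2079.2689
r = 144.1 / 2079.2689 ≈ 0.0693

0.0693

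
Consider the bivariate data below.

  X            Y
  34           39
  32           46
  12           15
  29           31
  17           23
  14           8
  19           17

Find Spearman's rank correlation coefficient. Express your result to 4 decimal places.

0.8929

Rank X: 7, 6, 1, 5, 3, 2, 4
Rank Y: 6, 7, 2, 5, 4, 1, 3
d = rank(X) − rank(Y): 1, -1, -1, 0, -1, 1, 1; Σd² = 6
ρ = 1 − 6Σd² / [n(n²−1)] = 1 − 6×6 / (7×48) = 1 − 36/336 ≈ 0.8929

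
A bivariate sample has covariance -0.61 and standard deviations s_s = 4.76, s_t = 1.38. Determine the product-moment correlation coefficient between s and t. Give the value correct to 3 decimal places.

r = Cov(s,t) / (s_s · s_t) = -0.61 / (4.76 × 1.38)
  = -0.61 / 6.5688 ≈ -0.093

-0.093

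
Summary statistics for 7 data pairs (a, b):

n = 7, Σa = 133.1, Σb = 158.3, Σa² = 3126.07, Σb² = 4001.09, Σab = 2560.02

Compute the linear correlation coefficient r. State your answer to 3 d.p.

-0.899

r = (nΣab − ΣaΣb) / √[(nΣa² − (Σa)²)(nΣb² − (Σb)²)]
Numerator: 7×2560.02 − 133.1×158.3 = -3149.59
Denominator: √[(21882.49 − 17715.61)(28007.63 − 25058.89)] = √[4166.88 × 2948.74] = 3505.2883
r = -3149.59 / 3505.2883 ≈ -0.899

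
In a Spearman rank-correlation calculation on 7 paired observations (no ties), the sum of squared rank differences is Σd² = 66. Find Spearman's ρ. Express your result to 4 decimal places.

-0.1786

ρ = 1 − 6Σd² / [n(n²−1)] = 1 − 6×66 / (7×48)
  = 1 − 396/336 = 1 − 1.17857 ≈ -0.1786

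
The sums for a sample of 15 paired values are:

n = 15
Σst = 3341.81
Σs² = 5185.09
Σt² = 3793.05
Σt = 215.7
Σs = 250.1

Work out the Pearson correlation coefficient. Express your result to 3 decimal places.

r = (nΣst − ΣsΣt) / √[(nΣs² − (Σs)²)(nΣt² − (Σt)²)]
Numerator: 15×3341.81 − 250.1×215.7 = -3819.42
Denominator: √[(77776.35 − 62550.01)(56895.75 − 46526.49)] = √[15226.34 × 10369.26] = 12565.2648
r = -3819.42 / 12565.2648 ≈ -0.304

-0.304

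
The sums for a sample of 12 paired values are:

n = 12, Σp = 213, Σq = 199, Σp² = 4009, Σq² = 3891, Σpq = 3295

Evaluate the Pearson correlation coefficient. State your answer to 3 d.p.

r = (nΣpq − ΣpΣq) / √[(nΣp² − (Σp)²)(nΣq² − (Σq)²)]
Numerator: 12×3295 − 213×199 = -2847
Denominator: √[(48108 − 45369)(46692 − 39601)] = √[2739 × 7091] = 4407.0681
r = -2847 / 4407.0681 ≈ -0.646

-0.646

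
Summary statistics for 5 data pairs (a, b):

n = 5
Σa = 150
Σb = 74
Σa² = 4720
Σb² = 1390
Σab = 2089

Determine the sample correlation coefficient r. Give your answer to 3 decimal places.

r = (nΣab − ΣaΣb) / √[(nΣa² − (Σa)²)(nΣb² − (Σb)²)]
Numerator: 5×2089 − 150×74 = -655
Denominator: √[(23600 − 22500)(6950 − 5476)] = √[1100 × 1474] = 1273.3421
r = -655 / 1273.3421 ≈ -0.514

-0.514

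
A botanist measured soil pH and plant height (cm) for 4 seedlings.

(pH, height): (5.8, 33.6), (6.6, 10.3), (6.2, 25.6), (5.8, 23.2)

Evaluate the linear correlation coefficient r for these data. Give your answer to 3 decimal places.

-0.840

n = 4, Σx = 24.4, Σy = 92.7, Σx² = 149.28, Σy² = 2428.65, Σxy = 556.14
nΣxy − ΣxΣy = 2224.56 − 2261.88 = -37.32
nΣx² − (Σx)² = 597.12 − 595.36 = 1.76; nΣy² − (Σy)² = 9714.6 − 8593.29 = 1121.31
r = -37.32 / √(1.76 × 1121.31) = -37.32 / 44.4242 ≈ -0.840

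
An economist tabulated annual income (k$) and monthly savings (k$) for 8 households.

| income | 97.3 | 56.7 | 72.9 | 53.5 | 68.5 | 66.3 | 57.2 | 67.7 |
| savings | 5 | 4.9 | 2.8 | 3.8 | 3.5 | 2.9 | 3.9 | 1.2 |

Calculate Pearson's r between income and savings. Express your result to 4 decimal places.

n = 8, Σx = 540.1, Σy = 28, Σx² = 37801.91, Σy² = 108.6, Σxy = 1908.09
nΣxy − ΣxΣy = 15264.72 − 15122.8 = 141.92
nΣx² − (Σx)² = 302415.28 − 291708.01 = 10707.27; nΣy² − (Σy)² = 868.8 − 784 = 84.8
r = 141.92 / √(10707.27 × 84.8) = 141.92 / 952.8780 ≈ 0.1489

0.1489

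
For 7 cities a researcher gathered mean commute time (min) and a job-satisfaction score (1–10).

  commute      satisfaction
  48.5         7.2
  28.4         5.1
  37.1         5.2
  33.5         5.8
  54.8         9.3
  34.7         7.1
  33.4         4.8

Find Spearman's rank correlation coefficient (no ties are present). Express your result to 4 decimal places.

0.8571

Rank commute: 6, 1, 5, 3, 7, 4, 2
Rank satisfaction: 6, 2, 3, 4, 7, 5, 1
d = rank(commute) − rank(satisfaction): 0, -1, 2, -1, 0, -1, 1; Σd² = 8
ρ = 1 − 6Σd² / [n(n²−1)] = 1 − 6×8 / (7×48) = 1 − 48/336 ≈ 0.8571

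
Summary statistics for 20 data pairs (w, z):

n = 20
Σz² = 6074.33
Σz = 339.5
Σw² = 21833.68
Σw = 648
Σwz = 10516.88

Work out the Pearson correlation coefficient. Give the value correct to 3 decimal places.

r = (nΣwz − ΣwΣz) / √[(nΣw² − (Σw)²)(nΣz² − (Σz)²)]
Numerator: 20×10516.88 − 648×339.5 = -9658.4
Denominator: √[(436673.6 − 419904)(121486.6 − 115260.25)] = √[16769.6 × 6226.35] = 10218.2875
r = -9658.4 / 10218.2875 ≈ -0.945

-0.945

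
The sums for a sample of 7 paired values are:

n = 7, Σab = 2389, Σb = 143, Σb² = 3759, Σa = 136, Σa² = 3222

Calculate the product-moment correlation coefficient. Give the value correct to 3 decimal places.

r = (nΣab − ΣaΣb) / √[(nΣa² − (Σa)²)(nΣb² − (Σb)²)]
Numerator: 7×2389 − 136×143 = -2725
Denominator: √[(22554 − 18496)(26313 − 20449)] = √[4058 × 5864] = 4878.1259
r = -2725 / 4878.1259 ≈ -0.559

-0.559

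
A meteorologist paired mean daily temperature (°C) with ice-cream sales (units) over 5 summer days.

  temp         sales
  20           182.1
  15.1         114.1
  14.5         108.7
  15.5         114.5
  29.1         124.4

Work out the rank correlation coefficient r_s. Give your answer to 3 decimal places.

0.900

Rank temp: 4, 2, 1, 3, 5
Rank sales: 5, 2, 1, 3, 4
d = rank(temp) − rank(sales): -1, 0, 0, 0, 1; Σd² = 2
ρ = 1 − 6Σd² / [n(n²−1)] = 1 − 6×2 / (5×24) = 1 − 12/120 ≈ 0.900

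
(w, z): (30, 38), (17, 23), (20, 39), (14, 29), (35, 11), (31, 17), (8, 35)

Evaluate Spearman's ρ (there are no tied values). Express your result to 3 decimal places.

Rank w: 5, 3, 4, 2, 7, 6, 1
Rank z: 6, 3, 7, 4, 1, 2, 5
d = rank(w) − rank(z): -1, 0, -3, -2, 6, 4, -4; Σd² = 82
ρ = 1 − 6Σd² / [n(n²−1)] = 1 − 6×82 / (7×48) = 1 − 492/336 ≈ -0.464

-0.464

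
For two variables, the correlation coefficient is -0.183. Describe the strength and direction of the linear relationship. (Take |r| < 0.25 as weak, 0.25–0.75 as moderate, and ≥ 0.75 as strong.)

weak negative

r = -0.183 < 0 so the relationship is negative.
|r| = 0.183, which falls in the weak range.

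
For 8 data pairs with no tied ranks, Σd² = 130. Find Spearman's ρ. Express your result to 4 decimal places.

-0.5476

ρ = 1 − 6Σd² / [n(n²−1)] = 1 − 6×130 / (8×63)
  = 1 − 780/504 = 1 − 1.54762 ≈ -0.5476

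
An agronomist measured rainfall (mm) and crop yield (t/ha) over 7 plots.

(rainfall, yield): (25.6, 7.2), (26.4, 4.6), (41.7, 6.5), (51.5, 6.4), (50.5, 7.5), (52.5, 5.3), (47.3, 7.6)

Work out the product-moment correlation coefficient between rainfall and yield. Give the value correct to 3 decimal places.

n = 7, Σx = 295.5, Σy = 45.1, Σx² = 13287.25, Σy² = 298.31, Σxy = 1922.89
nΣxy − ΣxΣy = 13460.23 − 13327.05 = 133.18
nΣx² − (Σx)² = 93010.75 − 87320.25 = 5690.5; nΣy² − (Σy)² = 2088.17 − 2034.01 = 54.16
r = 133.18 / √(5690.5 × 54.16) = 133.18 / 555.1554 ≈ 0.240

0.240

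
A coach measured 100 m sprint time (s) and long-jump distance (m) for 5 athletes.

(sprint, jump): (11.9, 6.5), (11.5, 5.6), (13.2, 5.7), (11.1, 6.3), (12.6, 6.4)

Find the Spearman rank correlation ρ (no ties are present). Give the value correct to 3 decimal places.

Rank sprint: 3, 2, 5, 1, 4
Rank jump: 5, 1, 2, 3, 4
d = rank(sprint) − rank(jump): -2, 1, 3, -2, 0; Σd² = 18
ρ = 1 − 6Σd² / [n(n²−1)] = 1 − 6×18 / (5×24) = 1 − 108/120 ≈ 0.100

0.100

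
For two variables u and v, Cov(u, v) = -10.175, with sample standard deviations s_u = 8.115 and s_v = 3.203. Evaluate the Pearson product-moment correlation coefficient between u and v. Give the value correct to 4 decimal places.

r = Cov(u,v) / (s_u · s_v) = -10.175 / (8.115 × 3.203)
  = -10.175 / 25.9923 ≈ -0.3915

-0.3915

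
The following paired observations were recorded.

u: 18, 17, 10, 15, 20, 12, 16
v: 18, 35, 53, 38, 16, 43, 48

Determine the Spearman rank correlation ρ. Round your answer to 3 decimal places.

-0.893

Rank u: 6, 5, 1, 3, 7, 2, 4
Rank v: 2, 3, 7, 4, 1, 5, 6
d = rank(u) − rank(v): 4, 2, -6, -1, 6, -3, -2; Σd² = 106
ρ = 1 − 6Σd² / [n(n²−1)] = 1 − 6×106 / (7×48) = 1 − 636/336 ≈ -0.893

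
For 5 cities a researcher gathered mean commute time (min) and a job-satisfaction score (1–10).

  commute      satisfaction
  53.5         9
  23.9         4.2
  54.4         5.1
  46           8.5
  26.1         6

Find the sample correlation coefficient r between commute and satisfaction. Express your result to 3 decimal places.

0.557

n = 5, Σx = 203.9, Σy = 32.8, Σx² = 9190.03, Σy² = 232.9, Σxy = 1406.92
nΣxy − ΣxΣy = 7034.6 − 6687.92 = 346.68
nΣx² − (Σx)² = 45950.15 − 41575.21 = 4374.94; nΣy² − (Σy)² = 1164.5 − 1075.84 = 88.66
r = 346.68 / √(4374.94 × 88.66) = 346.68 / 622.8019 ≈ 0.557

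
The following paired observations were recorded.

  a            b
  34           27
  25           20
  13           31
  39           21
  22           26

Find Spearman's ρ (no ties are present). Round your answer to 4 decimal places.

-0.5000

Rank a: 4, 3, 1, 5, 2
Rank b: 4, 1, 5, 2, 3
d = rank(a) − rank(b): 0, 2, -4, 3, -1; Σd² = 30
ρ = 1 − 6Σd² / [n(n²−1)] = 1 − 6×30 / (5×24) = 1 − 180/120 ≈ -0.5000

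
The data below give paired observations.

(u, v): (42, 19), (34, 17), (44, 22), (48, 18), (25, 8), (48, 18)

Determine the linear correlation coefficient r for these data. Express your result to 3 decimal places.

0.818

n = 6, Σu = 241, Σv = 102, Σu² = 10089, Σv² = 1846, Σuv = 4272
nΣuv − ΣuΣv = 25632 − 24582 = 1050
nΣu² − (Σu)² = 60534 − 58081 = 2453; nΣv² − (Σv)² = 11076 − 10404 = 672
r = 1050 / √(2453 × 672) = 1050 / 1283.9065 ≈ 0.818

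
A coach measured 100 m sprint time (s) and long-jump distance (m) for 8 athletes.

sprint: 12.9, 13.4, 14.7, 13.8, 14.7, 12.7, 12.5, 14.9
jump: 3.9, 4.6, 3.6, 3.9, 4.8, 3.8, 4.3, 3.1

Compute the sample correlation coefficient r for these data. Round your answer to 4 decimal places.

-0.2536

n = 8, Σx = 109.6, Σy = 32, Σx² = 1508.14, Σy² = 130.12, Σxy = 437.45
nΣxy − ΣxΣy = 3499.6 − 3507.2 = -7.6
nΣx² − (Σx)² = 12065.12 − 12012.16 = 52.96; nΣy² − (Σy)² = 1040.96 − 1024 = 16.96
r = -7.6 / √(52.96 × 16.96) = -7.6 / 29.9700 ≈ -0.2536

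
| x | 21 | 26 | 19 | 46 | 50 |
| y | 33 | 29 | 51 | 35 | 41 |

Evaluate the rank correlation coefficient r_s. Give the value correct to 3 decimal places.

Rank x: 2, 3, 1, 4, 5
Rank y: 2, 1, 5, 3, 4
d = rank(x) − rank(y): 0, 2, -4, 1, 1; Σd² = 22
ρ = 1 − 6Σd² / [n(n²−1)] = 1 − 6×22 / (5×24) = 1 − 132/120 ≈ -0.100

-0.100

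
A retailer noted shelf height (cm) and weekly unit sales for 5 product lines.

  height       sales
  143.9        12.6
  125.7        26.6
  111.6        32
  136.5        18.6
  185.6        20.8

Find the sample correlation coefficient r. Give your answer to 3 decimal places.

-0.516

n = 5, Σx = 703.3, Σy = 110.6, Σx² = 102041.87, Σy² = 2668.92, Σxy = 15127.34
nΣxy − ΣxΣy = 75636.7 − 77784.98 = -2148.28
nΣx² − (Σx)² = 510209.35 − 494630.89 = 15578.46; nΣy² − (Σy)² = 13344.6 − 12232.36 = 1112.24
r = -2148.28 / √(15578.46 × 1112.24) = -2148.28 / 4162.5697 ≈ -0.516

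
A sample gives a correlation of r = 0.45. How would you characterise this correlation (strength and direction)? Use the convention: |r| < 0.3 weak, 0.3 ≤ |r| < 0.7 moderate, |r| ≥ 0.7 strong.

r = 0.45 > 0 so the relationship is positive.
|r| = 0.45, which falls in the moderate range.

moderate positive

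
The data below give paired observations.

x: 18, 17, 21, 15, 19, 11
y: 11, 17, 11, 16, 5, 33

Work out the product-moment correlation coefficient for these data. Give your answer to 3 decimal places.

n = 6, Σx = 101, Σy = 93, Σx² = 1761, Σy² = 1901, Σxy = 1416
nΣxy − ΣxΣy = 8496 − 9393 = -897
nΣx² − (Σx)² = 10566 − 10201 = 365; nΣy² − (Σy)² = 11406 − 8649 = 2757
r = -897 / √(365 × 2757) = -897 / 1003.1475 ≈ -0.894

-0.894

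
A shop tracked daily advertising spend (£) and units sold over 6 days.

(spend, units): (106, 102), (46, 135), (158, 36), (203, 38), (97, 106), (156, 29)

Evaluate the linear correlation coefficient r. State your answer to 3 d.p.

-0.928

n = 6, Σx = 766, Σy = 446, Σx² = 113270, Σy² = 43446, Σxy = 45230
nΣxy − ΣxΣy = 271380 − 341636 = -70256
nΣx² − (Σx)² = 679620 − 586756 = 92864; nΣy² − (Σy)² = 260676 − 198916 = 61760
r = -70256 / √(92864 × 61760) = -70256 / 75731.6357 ≈ -0.928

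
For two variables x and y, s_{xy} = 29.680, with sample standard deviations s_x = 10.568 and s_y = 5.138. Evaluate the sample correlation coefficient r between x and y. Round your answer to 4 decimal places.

0.5466

r = Cov(x,y) / (s_x · s_y) = 29.680 / (10.568 × 5.138)
  = 29.680 / 54.2984 ≈ 0.5466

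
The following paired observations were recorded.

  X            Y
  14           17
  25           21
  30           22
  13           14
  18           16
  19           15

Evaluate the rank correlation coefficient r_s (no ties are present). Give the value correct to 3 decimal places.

Rank X: 2, 5, 6, 1, 3, 4
Rank Y: 4, 5, 6, 1, 3, 2
d = rank(X) − rank(Y): -2, 0, 0, 0, 0, 2; Σd² = 8
ρ = 1 − 6Σd² / [n(n²−1)] = 1 − 6×8 / (6×35) = 1 − 48/210 ≈ 0.771

0.771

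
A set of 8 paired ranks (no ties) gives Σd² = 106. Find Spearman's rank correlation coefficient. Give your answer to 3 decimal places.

ρ = 1 − 6Σd² / [n(n²−1)] = 1 − 6×106 / (8×63)
  = 1 − 636/504 = 1 − 1.2619 ≈ -0.262

-0.262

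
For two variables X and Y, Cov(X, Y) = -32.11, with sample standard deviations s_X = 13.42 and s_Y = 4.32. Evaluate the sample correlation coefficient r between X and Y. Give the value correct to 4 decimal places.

-0.5539

r = Cov(X,Y) / (s_X · s_Y) = -32.11 / (13.42 × 4.32)
  = -32.11 / 57.9744 ≈ -0.5539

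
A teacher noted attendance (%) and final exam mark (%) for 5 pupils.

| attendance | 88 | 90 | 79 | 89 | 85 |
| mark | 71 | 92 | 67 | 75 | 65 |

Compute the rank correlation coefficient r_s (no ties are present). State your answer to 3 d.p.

Rank attendance: 3, 5, 1, 4, 2
Rank mark: 3, 5, 2, 4, 1
d = rank(attendance) − rank(mark): 0, 0, -1, 0, 1; Σd² = 2
ρ = 1 − 6Σd² / [n(n²−1)] = 1 − 6×2 / (5×24) = 1 − 12/120 ≈ 0.900

0.900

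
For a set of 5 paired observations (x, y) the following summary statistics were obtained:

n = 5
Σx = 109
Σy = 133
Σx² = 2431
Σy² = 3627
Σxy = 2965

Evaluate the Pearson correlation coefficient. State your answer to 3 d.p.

r = (nΣxy − ΣxΣy) / √[(nΣx² − (Σx)²)(nΣy² − (Σy)²)]
Numerator: 5×2965 − 109×133 = 328
Denominator: √[(12155 − 11881)(18135 − 17689)] = √[274 × 446] = 349.5769
r = 328 / 349.5769 ≈ 0.938

0.938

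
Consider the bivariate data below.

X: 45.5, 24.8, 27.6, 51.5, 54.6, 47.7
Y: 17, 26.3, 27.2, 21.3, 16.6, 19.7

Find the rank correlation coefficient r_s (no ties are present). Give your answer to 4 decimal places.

Rank X: 3, 1, 2, 5, 6, 4
Rank Y: 2, 5, 6, 4, 1, 3
d = rank(X) − rank(Y): 1, -4, -4, 1, 5, 1; Σd² = 60
ρ = 1 − 6Σd² / [n(n²−1)] = 1 − 6×60 / (6×35) = 1 − 360/210 ≈ -0.7143

-0.7143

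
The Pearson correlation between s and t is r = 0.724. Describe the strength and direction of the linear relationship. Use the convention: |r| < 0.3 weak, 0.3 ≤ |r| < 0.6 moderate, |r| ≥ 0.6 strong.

r = 0.724 > 0 so the relationship is positive.
|r| = 0.724, which falls in the strong range.

strong positive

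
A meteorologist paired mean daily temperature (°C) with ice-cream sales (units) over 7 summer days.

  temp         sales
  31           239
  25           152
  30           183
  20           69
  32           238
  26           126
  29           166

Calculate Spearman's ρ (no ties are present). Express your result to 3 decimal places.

0.929

Rank temp: 6, 2, 5, 1, 7, 3, 4
Rank sales: 7, 3, 5, 1, 6, 2, 4
d = rank(temp) − rank(sales): -1, -1, 0, 0, 1, 1, 0; Σd² = 4
ρ = 1 − 6Σd² / [n(n²−1)] = 1 − 6×4 / (7×48) = 1 − 24/336 ≈ 0.929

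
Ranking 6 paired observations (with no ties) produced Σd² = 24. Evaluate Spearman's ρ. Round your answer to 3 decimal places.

0.314

ρ = 1 − 6Σd² / [n(n²−1)] = 1 − 6×24 / (6×35)
  = 1 − 144/210 = 1 − 0.6857 ≈ 0.314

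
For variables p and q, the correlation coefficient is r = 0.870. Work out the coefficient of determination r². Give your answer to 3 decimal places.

0.757

r² = (0.870)² = 0.757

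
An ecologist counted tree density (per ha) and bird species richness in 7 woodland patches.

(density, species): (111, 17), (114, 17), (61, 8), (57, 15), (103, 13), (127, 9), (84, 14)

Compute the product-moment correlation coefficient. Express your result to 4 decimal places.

n = 7, Σx = 657, Σy = 93, Σx² = 66081, Σy² = 1313, Σxy = 8826
nΣxy − ΣxΣy = 61782 − 61101 = 681
nΣx² − (Σx)² = 462567 − 431649 = 30918; nΣy² − (Σy)² = 9191 − 8649 = 542
r = 681 / √(30918 × 542) = 681 / 4093.5994 ≈ 0.1664

0.1664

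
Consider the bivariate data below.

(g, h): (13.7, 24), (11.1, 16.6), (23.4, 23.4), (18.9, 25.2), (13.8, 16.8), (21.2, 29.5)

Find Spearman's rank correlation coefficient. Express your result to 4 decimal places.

Rank g: 2, 1, 6, 4, 3, 5
Rank h: 4, 1, 3, 5, 2, 6
d = rank(g) − rank(h): -2, 0, 3, -1, 1, -1; Σd² = 16
ρ = 1 − 6Σd² / [n(n²−1)] = 1 − 6×16 / (6×35) = 1 − 96/210 ≈ 0.5429

0.5429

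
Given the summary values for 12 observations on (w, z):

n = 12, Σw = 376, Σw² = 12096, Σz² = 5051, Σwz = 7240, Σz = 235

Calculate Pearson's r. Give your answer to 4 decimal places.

-0.3281

r = (nΣwz − ΣwΣz) / √[(nΣw² − (Σw)²)(nΣz² − (Σz)²)]
Numerator: 12×7240 − 376×235 = -1480
Denominator: √[(145152 − 141376)(60612 − 55225)] = √[3776 × 5387] = 4510.1344
r = -1480 / 4510.1344 ≈ -0.3281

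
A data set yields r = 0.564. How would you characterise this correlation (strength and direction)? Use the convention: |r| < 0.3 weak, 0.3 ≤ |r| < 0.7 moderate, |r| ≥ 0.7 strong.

r = 0.564 > 0 so the relationship is positive.
|r| = 0.564, which falls in the moderate range.

moderate positive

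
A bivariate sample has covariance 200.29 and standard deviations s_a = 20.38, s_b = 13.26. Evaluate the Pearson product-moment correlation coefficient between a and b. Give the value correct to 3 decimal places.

0.741

r = Cov(a,b) / (s_a · s_b) = 200.29 / (20.38 × 13.26)
  = 200.29 / 270.2388 ≈ 0.741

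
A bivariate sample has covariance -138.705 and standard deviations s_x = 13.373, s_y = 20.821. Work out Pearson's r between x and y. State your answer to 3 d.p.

r = Cov(x,y) / (s_x · s_y) = -138.705 / (13.373 × 20.821)
  = -138.705 / 278.4392 ≈ -0.498

-0.498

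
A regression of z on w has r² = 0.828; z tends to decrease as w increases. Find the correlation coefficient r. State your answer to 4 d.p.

|r| = √0.828 = 0.9099
The association is negative, so r = −0.9099.

-0.9099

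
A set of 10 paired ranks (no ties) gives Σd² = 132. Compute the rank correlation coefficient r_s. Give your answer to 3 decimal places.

0.200

ρ = 1 − 6Σd² / [n(n²−1)] = 1 − 6×132 / (10×99)
  = 1 − 792/990 = 1 − 0.8000 ≈ 0.200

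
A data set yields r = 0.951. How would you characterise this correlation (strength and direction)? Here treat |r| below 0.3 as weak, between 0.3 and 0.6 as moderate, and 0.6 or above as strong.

strong positive

r = 0.951 > 0 so the relationship is positive.
|r| = 0.951, which falls in the strong range.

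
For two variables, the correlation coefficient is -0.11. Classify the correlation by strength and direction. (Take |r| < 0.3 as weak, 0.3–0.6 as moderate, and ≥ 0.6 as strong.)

weak negative

r = -0.11 < 0 so the relationship is negative.
|r| = 0.11, which falls in the weak range.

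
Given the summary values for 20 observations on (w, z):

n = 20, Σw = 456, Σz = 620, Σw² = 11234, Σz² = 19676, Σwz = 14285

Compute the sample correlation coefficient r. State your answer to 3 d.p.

r = (nΣwz − ΣwΣz) / √[(nΣw² − (Σw)²)(nΣz² − (Σz)²)]
Numerator: 20×14285 − 456×620 = 2980
Denominator: √[(224680 − 207936)(393520 − 384400)] = √[16744 × 9120] = 12357.3978
r = 2980 / 12357.3978 ≈ 0.241

0.241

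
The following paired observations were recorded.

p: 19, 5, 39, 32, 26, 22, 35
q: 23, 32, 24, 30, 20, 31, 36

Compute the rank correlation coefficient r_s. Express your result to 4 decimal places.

Rank p: 2, 1, 7, 5, 4, 3, 6
Rank q: 2, 6, 3, 4, 1, 5, 7
d = rank(p) − rank(q): 0, -5, 4, 1, 3, -2, -1; Σd² = 56
ρ = 1 − 6Σd² / [n(n²−1)] = 1 − 6×56 / (7×48) = 1 − 336/336 ≈ 0.0000

0.0000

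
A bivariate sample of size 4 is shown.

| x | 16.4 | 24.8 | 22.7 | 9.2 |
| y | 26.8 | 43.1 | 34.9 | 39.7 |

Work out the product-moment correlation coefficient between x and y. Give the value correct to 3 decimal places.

n = 4, Σx = 73.1, Σy = 144.5, Σx² = 1483.93, Σy² = 5369.95, Σxy = 2665.87
nΣxy − ΣxΣy = 10663.48 − 10562.95 = 100.53
nΣx² − (Σx)² = 5935.72 − 5343.61 = 592.11; nΣy² − (Σy)² = 21479.8 − 20880.25 = 599.55
r = 100.53 / √(592.11 × 599.55) = 100.53 / 595.8184 ≈ 0.169

0.169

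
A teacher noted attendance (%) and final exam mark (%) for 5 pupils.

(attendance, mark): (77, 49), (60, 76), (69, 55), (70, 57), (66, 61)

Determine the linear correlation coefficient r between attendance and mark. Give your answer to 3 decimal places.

-0.953

n = 5, Σx = 342, Σy = 298, Σx² = 23546, Σy² = 18172, Σxy = 20144
nΣxy − ΣxΣy = 100720 − 101916 = -1196
nΣx² − (Σx)² = 117730 − 116964 = 766; nΣy² − (Σy)² = 90860 − 88804 = 2056
r = -1196 / √(766 × 2056) = -1196 / 1254.9486 ≈ -0.953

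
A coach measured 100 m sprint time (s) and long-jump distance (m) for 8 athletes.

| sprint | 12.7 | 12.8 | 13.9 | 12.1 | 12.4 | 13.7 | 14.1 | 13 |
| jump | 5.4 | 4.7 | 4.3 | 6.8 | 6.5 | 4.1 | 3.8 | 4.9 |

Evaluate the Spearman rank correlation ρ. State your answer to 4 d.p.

Rank sprint: 3, 4, 7, 1, 2, 6, 8, 5
Rank jump: 6, 4, 3, 8, 7, 2, 1, 5
d = rank(sprint) − rank(jump): -3, 0, 4, -7, -5, 4, 7, 0; Σd² = 164
ρ = 1 − 6Σd² / [n(n²−1)] = 1 − 6×164 / (8×63) = 1 − 984/504 ≈ -0.9524

-0.9524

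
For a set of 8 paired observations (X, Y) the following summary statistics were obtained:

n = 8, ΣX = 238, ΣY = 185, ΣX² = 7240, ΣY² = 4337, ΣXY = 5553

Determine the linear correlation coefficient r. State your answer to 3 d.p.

0.508

r = (nΣXY − ΣXΣY) / √[(nΣX² − (ΣX)²)(nΣY² − (ΣY)²)]
Numerator: 8×5553 − 238×185 = 394
Denominator: √[(57920 − 56644)(34696 − 34225)] = √[1276 × 471] = 775.2393
r = 394 / 775.2393 ≈ 0.508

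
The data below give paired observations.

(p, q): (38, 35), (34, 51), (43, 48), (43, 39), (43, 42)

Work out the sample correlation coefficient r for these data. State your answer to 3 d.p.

n = 5, Σp = 201, Σq = 215, Σp² = 8147, Σq² = 9415, Σpq = 8611
nΣpq − ΣpΣq = 43055 − 43215 = -160
nΣp² − (Σp)² = 40735 − 40401 = 334; nΣq² − (Σq)² = 47075 − 46225 = 850
r = -160 / √(334 × 850) = -160 / 532.8227 ≈ -0.300

-0.300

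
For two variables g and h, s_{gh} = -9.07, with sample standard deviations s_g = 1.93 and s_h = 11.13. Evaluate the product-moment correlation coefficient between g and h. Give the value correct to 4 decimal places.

-0.4222

r = Cov(g,h) / (s_g · s_h) = -9.07 / (1.93 × 11.13)
  = -9.07 / 21.4809 ≈ -0.4222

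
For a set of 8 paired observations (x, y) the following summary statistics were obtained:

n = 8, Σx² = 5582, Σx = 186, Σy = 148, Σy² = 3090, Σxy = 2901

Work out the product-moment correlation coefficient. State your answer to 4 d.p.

r = (nΣxy − ΣxΣy) / √[(nΣx² − (Σx)²)(nΣy² − (Σy)²)]
Numerator: 8×2901 − 186×148 = -4320
Denominator: √[(44656 − 34596)(24720 − 21904)] = √[10060 × 2816] = 5322.4957
r = -4320 / 5322.4957 ≈ -0.8116

-0.8116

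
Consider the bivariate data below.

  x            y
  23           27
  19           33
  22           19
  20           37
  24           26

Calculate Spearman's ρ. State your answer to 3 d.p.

Rank x: 4, 1, 3, 2, 5
Rank y: 3, 4, 1, 5, 2
d = rank(x) − rank(y): 1, -3, 2, -3, 3; Σd² = 32
ρ = 1 − 6Σd² / [n(n²−1)] = 1 − 6×32 / (5×24) = 1 − 192/120 ≈ -0.600

-0.600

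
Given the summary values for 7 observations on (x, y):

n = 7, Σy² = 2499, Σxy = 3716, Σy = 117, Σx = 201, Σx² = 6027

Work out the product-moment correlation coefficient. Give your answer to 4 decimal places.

0.9567

r = (nΣxy − ΣxΣy) / √[(nΣx² − (Σx)²)(nΣy² − (Σy)²)]
Numerator: 7×3716 − 201×117 = 2495
Denominator: √[(42189 − 40401)(17493 − 13689)] = √[1788 × 3804] = 2607.9785
r = 2495 / 2607.9785 ≈ 0.9567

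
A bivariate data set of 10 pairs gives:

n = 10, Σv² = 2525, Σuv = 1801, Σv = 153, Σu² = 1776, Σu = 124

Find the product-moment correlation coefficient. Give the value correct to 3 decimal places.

-0.459

r = (nΣuv − ΣuΣv) / √[(nΣu² − (Σu)²)(nΣv² − (Σv)²)]
Numerator: 10×1801 − 124×153 = -962
Denominator: √[(17760 − 15376)(25250 − 23409)] = √[2384 × 1841] = 2094.9807
r = -962 / 2094.9807 ≈ -0.459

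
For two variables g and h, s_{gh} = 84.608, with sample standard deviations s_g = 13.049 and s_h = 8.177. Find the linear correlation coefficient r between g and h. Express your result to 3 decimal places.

0.793

r = Cov(g,h) / (s_g · s_h) = 84.608 / (13.049 × 8.177)
  = 84.608 / 106.7017 ≈ 0.793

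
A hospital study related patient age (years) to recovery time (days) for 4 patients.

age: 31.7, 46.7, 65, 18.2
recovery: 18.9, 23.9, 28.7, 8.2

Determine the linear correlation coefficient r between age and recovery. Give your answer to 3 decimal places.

0.963

n = 4, Σx = 161.6, Σy = 79.7, Σx² = 7742.02, Σy² = 1819.35, Σxy = 3730
nΣxy − ΣxΣy = 14920 − 12879.52 = 2040.48
nΣx² − (Σx)² = 30968.08 − 26114.56 = 4853.52; nΣy² − (Σy)² = 7277.4 − 6352.09 = 925.31
r = 2040.48 / √(4853.52 × 925.31) = 2040.48 / 2119.2005 ≈ 0.963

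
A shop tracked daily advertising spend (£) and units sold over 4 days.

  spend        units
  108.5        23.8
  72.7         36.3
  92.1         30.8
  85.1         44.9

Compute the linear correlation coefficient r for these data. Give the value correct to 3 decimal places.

-0.723

n = 4, Σx = 358.4, Σy = 135.8, Σx² = 32781.96, Σy² = 4848.78, Σxy = 11878.98
nΣxy − ΣxΣy = 47515.92 − 48670.72 = -1154.8
nΣx² − (Σx)² = 131127.84 − 128450.56 = 2677.28; nΣy² − (Σy)² = 19395.12 − 18441.64 = 953.48
r = -1154.8 / √(2677.28 × 953.48) = -1154.8 / 1597.7274 ≈ -0.723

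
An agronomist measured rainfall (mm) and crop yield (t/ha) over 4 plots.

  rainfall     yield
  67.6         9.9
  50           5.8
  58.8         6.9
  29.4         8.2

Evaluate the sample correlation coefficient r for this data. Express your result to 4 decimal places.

n = 4, Σx = 205.8, Σy = 30.8, Σx² = 11391.56, Σy² = 246.5, Σxy = 1606.04
nΣxy − ΣxΣy = 6424.16 − 6338.64 = 85.52
nΣx² − (Σx)² = 45566.24 − 42353.64 = 3212.6; nΣy² − (Σy)² = 986 − 948.64 = 37.36
r = 85.52 / √(3212.6 × 37.36) = 85.52 / 346.4430 ≈ 0.2469

0.2469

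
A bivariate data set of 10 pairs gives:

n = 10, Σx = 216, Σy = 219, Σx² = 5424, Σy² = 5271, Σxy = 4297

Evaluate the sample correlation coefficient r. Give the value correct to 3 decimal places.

r = (nΣxy − ΣxΣy) / √[(nΣx² − (Σx)²)(nΣy² − (Σy)²)]
Numerator: 10×4297 − 216×219 = -4334
Denominator: √[(54240 − 46656)(52710 − 47961)] = √[7584 × 4749] = 6001.3678
r = -4334 / 6001.3678 ≈ -0.722

-0.722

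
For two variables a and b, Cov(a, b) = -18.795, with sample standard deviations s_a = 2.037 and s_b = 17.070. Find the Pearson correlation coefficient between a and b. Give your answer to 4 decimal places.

r = Cov(a,b) / (s_a · s_b) = -18.795 / (2.037 × 17.070)
  = -18.795 / 34.7716 ≈ -0.5405

-0.5405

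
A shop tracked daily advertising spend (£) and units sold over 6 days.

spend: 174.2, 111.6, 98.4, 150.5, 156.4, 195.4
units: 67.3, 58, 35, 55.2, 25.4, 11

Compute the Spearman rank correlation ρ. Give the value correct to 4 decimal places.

Rank spend: 5, 2, 1, 3, 4, 6
Rank units: 6, 5, 3, 4, 2, 1
d = rank(spend) − rank(units): -1, -3, -2, -1, 2, 5; Σd² = 44
ρ = 1 − 6Σd² / [n(n²−1)] = 1 − 6×44 / (6×35) = 1 − 264/210 ≈ -0.2571

-0.2571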